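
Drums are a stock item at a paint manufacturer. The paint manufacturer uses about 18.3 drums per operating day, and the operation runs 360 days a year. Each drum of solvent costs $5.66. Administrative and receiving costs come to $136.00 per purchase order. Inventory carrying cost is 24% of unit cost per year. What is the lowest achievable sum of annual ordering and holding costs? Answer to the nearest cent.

Annual demand D = 18.3 × 360 = 6,588.
Holding cost H = 0.24 × $5.66 = $1.3584 per unit per year.
The optimal lot size = √(2DS/H) = √(2 × 6,588 × 136 / 1.3584) ≈ 1148.54.
At the optimum the two cost components are equal, so total cost = 2·(Q*/2)H = Q*·H.
Minimum total = √(2DSH) = √(2 × 6,588 × 136 × 1.3584) ≈ 1560.181.

TC* ≈ $1,560.18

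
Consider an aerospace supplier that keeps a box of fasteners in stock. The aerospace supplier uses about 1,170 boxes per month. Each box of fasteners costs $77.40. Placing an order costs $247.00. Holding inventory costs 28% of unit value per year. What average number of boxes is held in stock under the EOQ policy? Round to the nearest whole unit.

Annual demand D = 1,170 × 12 = 14,040.
Holding cost H = 0.28 × $77.40 = $21.6720 per unit per year.
EOQ = √(2DS/H) = √(2 × 14,040 × 247 / 21.672) ≈ 565.71.
Average inventory = Q*/2 ≈ 565.71 / 2 = 282.857.

Average inventory ≈ 283 boxes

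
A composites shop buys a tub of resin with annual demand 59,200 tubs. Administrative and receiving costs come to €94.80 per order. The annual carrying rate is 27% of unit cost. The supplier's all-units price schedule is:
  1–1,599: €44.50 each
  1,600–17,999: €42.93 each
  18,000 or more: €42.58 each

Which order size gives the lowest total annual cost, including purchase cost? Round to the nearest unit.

Q* ≈ 1,600 tubs

Holding cost per unit per year at price C is H = 0.27·C.
Evaluate total cost at each tier's feasible EOQ or, if the EOQ is below the tier, at the tier's minimum quantity.
EOQ at €44.50 = 966.5 (feasible in tier 1): TC = 59,200×€44.50 + (59,200/966.5)×94.8 + (966.5/2)×0.27×€44.50 = €2,646,012.93.
EOQ at €42.93 = 984.1 < 1600, so use break Q=1600: TC = 59,200×€42.93 + (59,200/1600.0)×94.8 + (1600.0/2)×0.27×€42.93 = €2,554,236.48.
EOQ at €42.58 = 988.1 < 18000, so use break Q=18000: TC = 59,200×€42.58 + (59,200/18000.0)×94.8 + (18000.0/2)×0.27×€42.58 = €2,624,517.19.
Lowest total cost is €2,554,236.48 at Q = 1600.0.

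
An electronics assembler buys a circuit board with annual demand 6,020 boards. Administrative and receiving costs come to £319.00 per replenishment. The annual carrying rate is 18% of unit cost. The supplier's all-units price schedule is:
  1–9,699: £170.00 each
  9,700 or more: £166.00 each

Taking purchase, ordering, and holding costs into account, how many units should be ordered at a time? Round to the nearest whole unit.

Holding cost per unit per year at price C is H = 0.18·C.
Evaluate total cost at each tier's feasible EOQ or, if the EOQ is below the tier, at the tier's minimum quantity.
EOQ at £170.00 = 354.3 (feasible in tier 1): TC = 6,020×£170.00 + (6,020/354.3)×319 + (354.3/2)×0.18×£170.00 = £1,034,241.00.
EOQ at £166.00 = 358.5 < 9700, so use break Q=9700: TC = 6,020×£166.00 + (6,020/9700.0)×319 + (9700.0/2)×0.18×£166.00 = £1,144,435.98.
Lowest total cost is £1,034,241.00 at Q = 354.3.

Q* ≈ 354 boards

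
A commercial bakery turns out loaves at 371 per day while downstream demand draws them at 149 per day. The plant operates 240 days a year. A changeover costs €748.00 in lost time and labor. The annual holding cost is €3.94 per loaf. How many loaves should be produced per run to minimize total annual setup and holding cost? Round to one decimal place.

Q* ≈ 4,763.5 loaves

Annual demand D = 149 × 240 = 35,760.
Production build-up factor (1 − d/p) = 1 − 149/371 = 0.5984.
Q* = √(2DS / (H(1 − d/p))) = √(2 × 35,760 × 748 / (3.94 × 0.5984)).
= √(53,496,960 / 2.3576) ≈ 4763.508.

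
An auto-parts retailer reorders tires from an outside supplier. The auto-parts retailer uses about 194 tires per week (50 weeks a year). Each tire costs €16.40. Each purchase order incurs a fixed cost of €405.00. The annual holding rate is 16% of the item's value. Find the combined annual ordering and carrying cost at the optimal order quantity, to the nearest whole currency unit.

TC* ≈ €4,541

Annual demand D = 194 × 50 = 9,700.
Holding cost H = 0.16 × €16.40 = €2.6240 per unit per year.
The optimal lot size = √(2DS/H) = √(2 × 9,700 × 405 / 2.624) ≈ 1730.40.
At the optimum the two cost components are equal, so total cost = 2·(Q*/2)H = Q*·H.
Minimum total = √(2DSH) = √(2 × 9,700 × 405 × 2.624) ≈ 4540.569.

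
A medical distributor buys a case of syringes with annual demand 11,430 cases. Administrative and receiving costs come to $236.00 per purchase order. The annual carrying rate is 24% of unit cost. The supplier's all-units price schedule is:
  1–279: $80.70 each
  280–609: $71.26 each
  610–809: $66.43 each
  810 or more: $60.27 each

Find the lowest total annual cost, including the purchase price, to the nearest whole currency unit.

TC* ≈ $698,075

Holding cost per unit per year at price C is H = 0.24·C.
Evaluate total cost at each tier's feasible EOQ or, if the EOQ is below the tier, at the tier's minimum quantity.
Tier 1 ($80.70): EOQ = 527.8 exceeds tier's upper bound 279, so this tier is dominated.
EOQ at $71.26 = 561.6 (feasible in tier 2): TC = 11,430×$71.26 + (11,430/561.6)×236 + (561.6/2)×0.24×$71.26 = $824,107.36.
EOQ at $66.43 = 581.7 < 610, so use break Q=610: TC = 11,430×$66.43 + (11,430/610.0)×236 + (610.0/2)×0.24×$66.43 = $768,579.67.
EOQ at $60.27 = 610.7 < 810, so use break Q=810: TC = 11,430×$60.27 + (11,430/810.0)×236 + (810.0/2)×0.24×$60.27 = $698,074.57.
Lowest total cost among the candidates is at Q = 810.0.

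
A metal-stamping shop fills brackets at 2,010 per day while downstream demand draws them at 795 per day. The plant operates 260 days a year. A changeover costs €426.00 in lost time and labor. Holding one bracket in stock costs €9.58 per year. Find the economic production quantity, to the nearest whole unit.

Annual demand D = 795 × 260 = 206,700.
Production build-up factor (1 − d/p) = 1 − 795/2,010 = 0.6045.
Q* = √(2DS / (H(1 − d/p))) = √(2 × 206,700 × 426 / (9.58 × 0.6045)).
= √(176,108,400 / 5.7909) ≈ 5514.640.

Q* ≈ 5,515 brackets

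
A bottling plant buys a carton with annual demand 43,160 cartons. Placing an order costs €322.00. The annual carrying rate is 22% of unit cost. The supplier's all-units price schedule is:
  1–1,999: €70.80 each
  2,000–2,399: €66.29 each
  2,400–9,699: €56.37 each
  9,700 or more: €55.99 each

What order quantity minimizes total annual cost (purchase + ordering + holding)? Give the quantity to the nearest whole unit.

Q* ≈ 2,400 cartons

Holding cost per unit per year at price C is H = 0.22·C.
Evaluate total cost at each tier's feasible EOQ or, if the EOQ is below the tier, at the tier's minimum quantity.
EOQ at €70.80 = 1335.8 (feasible in tier 1): TC = 43,160×€70.80 + (43,160/1335.8)×322 + (1335.8/2)×0.22×€70.80 = €3,076,535.10.
EOQ at €66.29 = 1380.5 < 2000, so use break Q=2000: TC = 43,160×€66.29 + (43,160/2000.0)×322 + (2000.0/2)×0.22×€66.29 = €2,882,608.96.
EOQ at €56.37 = 1497.1 < 2400, so use break Q=2400: TC = 43,160×€56.37 + (43,160/2400.0)×322 + (2400.0/2)×0.22×€56.37 = €2,453,601.51.
EOQ at €55.99 = 1502.2 < 9700, so use break Q=9700: TC = 43,160×€55.99 + (43,160/9700.0)×322 + (9700.0/2)×0.22×€55.99 = €2,477,702.46.
Lowest total cost is €2,453,601.51 at Q = 2400.0.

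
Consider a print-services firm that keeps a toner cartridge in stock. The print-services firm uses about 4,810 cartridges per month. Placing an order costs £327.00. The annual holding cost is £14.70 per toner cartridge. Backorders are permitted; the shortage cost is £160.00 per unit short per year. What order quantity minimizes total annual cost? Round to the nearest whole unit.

Q* ≈ 1,674 cartridges

Annual demand D = 4,810 × 12 = 57,720.
With planned backorders, Q* = √(2DS/H) · √((H+B)/B).
√(2DS/H) = √(2 × 57,720 × 327 / 14.7) = 1602.483.
√((H+B)/B) = √((14.7+160)/160) = 1.0449.
Q* ≈ 1674.479.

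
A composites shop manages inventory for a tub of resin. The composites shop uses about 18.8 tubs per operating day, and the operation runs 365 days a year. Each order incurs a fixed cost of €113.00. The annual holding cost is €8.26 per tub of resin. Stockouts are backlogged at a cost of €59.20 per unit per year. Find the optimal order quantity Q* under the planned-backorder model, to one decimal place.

Q* ≈ 462.5 tubs

Annual demand D = 18.8 × 365 = 6,862.
With planned backorders, Q* = √(2DS/H) · √((H+B)/B).
√(2DS/H) = √(2 × 6,862 × 113 / 8.26) = 433.301.
√((H+B)/B) = √((8.26+59.2)/59.2) = 1.0675.
Q* ≈ 462.543.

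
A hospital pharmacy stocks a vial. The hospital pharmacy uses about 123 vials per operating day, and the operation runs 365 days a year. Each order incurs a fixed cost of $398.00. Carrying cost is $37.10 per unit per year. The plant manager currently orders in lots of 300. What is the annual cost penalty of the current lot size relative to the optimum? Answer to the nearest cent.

Annual demand D = 123 × 365 = 44,895.
EOQ = √(2DS/H) = √(2 × 44,895 × 398 / 37.1) ≈ 981.45.
Cost at Q* = (D/Q*)S + (Q*/2)H = √(2DSH) ≈ $36,411.83.
Cost at Q = 300: (44,895/300)×398 + (300/2)×37.1 = $59,560.70 + $5,565.00 = $65,125.70.
Excess = $65,125.70 − $36,411.83 = $28,713.87.

Extra cost ≈ $28,713.87 per year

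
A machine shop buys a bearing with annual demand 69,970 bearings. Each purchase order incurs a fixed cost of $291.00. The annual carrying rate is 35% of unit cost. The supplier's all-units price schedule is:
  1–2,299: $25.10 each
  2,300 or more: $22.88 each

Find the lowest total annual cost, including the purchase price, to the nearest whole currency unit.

Holding cost per unit per year at price C is H = 0.35·C.
Candidates are each tier's EOQ (if it falls in that tier) and each price-break quantity.
EOQ at $25.10 = 2153.0 (feasible in tier 1): TC = 69,970×$25.10 + (69,970/2153.0)×291 + (2153.0/2)×0.35×$25.10 = $1,775,161.21.
EOQ at $22.88 = 2255.0 < 2300, so use break Q=2300: TC = 69,970×$22.88 + (69,970/2300.0)×291 + (2300.0/2)×0.35×$22.88 = $1,618,975.53.
Lowest total cost among the candidates is at Q = 2300.0.

TC* ≈ $1,618,976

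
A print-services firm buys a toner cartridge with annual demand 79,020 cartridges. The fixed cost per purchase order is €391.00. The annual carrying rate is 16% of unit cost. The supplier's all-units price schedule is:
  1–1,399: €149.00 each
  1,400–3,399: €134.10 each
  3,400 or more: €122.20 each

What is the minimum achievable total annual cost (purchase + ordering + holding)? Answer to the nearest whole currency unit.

Holding cost per unit per year at price C is H = 0.16·C.
Candidates are each tier's EOQ (if it falls in that tier) and each price-break quantity.
Tier 1 (€149.00): EOQ = 1610.0 exceeds tier's upper bound 1399, so this tier is dominated.
EOQ at €134.10 = 1697.1 (feasible in tier 2): TC = 79,020×€134.10 + (79,020/1697.1)×391 + (1697.1/2)×0.16×€134.10 = €10,632,994.15.
EOQ at €122.20 = 1777.8 < 3400, so use break Q=3400: TC = 79,020×€122.20 + (79,020/3400.0)×391 + (3400.0/2)×0.16×€122.20 = €9,698,569.70.
Lowest total cost among the candidates is at Q = 3400.0.

TC* ≈ €9,698,570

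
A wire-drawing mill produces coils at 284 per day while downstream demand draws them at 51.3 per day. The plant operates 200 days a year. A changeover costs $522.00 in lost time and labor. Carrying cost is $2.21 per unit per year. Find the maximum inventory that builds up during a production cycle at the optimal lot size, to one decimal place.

Annual demand D = 51.3 × 200 = 10,260.
Production build-up factor (1 − d/p) = 1 − 51.3/284 = 0.8194.
Q* = √(2DS / (H(1 − d/p))) = √(2 × 10,260 × 522 / (2.21 × 0.8194)).
= √(10,711,440 / 1.8108) ≈ 2432.141.
Maximum inventory = Q*(1 − d/p) = 2432.141 × 0.8194 ≈ 1992.814.

I_max ≈ 1,992.8 coils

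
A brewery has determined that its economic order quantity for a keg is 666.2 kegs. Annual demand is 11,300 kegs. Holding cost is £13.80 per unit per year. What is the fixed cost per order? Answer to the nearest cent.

The basic EOQ model gives Q* = √(2DS/H); rearrange for the unknown.
From Q* = √(2DS/H): S = Q*²H / (2D) = 666.2² × 13.8 / (2 × 11,300) = 271.0066.

S ≈ £271.01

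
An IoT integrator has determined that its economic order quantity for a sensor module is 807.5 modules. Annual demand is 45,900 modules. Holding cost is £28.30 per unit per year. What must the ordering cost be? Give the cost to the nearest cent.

Invert the EOQ relation Q*² = 2DS/H.
From Q* = √(2DS/H): S = Q*²H / (2D) = 807.5² × 28.3 / (2 × 45,900) = 201.0152.

S ≈ £201.02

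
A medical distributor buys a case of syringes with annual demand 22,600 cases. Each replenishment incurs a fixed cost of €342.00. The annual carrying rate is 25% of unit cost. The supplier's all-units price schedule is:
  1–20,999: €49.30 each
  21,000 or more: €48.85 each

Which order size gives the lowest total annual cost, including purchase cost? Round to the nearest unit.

Holding cost per unit per year at price C is H = 0.25·C.
Evaluate total cost at each tier's feasible EOQ or, if the EOQ is below the tier, at the tier's minimum quantity.
EOQ at €49.30 = 1119.9 (feasible in tier 1): TC = 22,600×€49.30 + (22,600/1119.9)×342 + (1119.9/2)×0.25×€49.30 = €1,127,983.07.
EOQ at €48.85 = 1125.1 < 21000, so use break Q=21000: TC = 22,600×€48.85 + (22,600/21000.0)×342 + (21000.0/2)×0.25×€48.85 = €1,232,609.31.
Lowest total cost is €1,127,983.07 at Q = 1119.9.

Q* ≈ 1,120 cases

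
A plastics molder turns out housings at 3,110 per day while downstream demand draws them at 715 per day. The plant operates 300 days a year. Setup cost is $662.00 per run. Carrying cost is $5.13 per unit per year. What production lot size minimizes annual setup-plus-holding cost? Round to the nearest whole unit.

Annual demand D = 715 × 300 = 214,500.
Production build-up factor (1 − d/p) = 1 − 715/3,110 = 0.7701.
Q* = √(2DS / (H(1 − d/p))) = √(2 × 214,500 × 662 / (5.13 × 0.7701)).
= √(283,998,000 / 3.9506) ≈ 8478.644.

Q* ≈ 8,479 housings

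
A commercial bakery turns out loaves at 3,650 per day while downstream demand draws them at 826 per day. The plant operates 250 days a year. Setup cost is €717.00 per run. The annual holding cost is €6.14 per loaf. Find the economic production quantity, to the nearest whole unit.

Annual demand D = 826 × 250 = 206,500.
Production build-up factor (1 − d/p) = 1 − 826/3,650 = 0.7737.
Q* = √(2DS / (H(1 − d/p))) = √(2 × 206,500 × 717 / (6.14 × 0.7737)).
= √(296,121,000 / 4.7505) ≈ 7895.225.

Q* ≈ 7,895 loaves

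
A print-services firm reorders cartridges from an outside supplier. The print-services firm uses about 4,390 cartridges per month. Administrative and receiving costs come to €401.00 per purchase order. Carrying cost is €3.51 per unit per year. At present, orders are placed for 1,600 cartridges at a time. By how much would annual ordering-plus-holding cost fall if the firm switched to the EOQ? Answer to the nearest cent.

Annual demand D = 4,390 × 12 = 52,680.
EOQ = √(2DS/H) = √(2 × 52,680 × 401 / 3.51) ≈ 3469.42.
Cost at Q* = (D/Q*)S + (Q*/2)H = √(2DSH) ≈ €12,177.65.
Cost at Q = 1,600: (52,680/1,600)×401 + (1,600/2)×3.51 = €13,202.92 + €2,808.00 = €16,010.92.
Excess = €16,010.92 − €12,177.65 = €3,833.27.

Extra cost ≈ €3,833.27 per year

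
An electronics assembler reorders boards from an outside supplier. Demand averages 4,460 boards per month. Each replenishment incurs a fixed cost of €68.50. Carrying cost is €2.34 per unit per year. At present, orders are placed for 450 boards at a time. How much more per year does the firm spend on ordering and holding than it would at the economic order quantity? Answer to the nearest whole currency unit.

Annual demand D = 4,460 × 12 = 53,520.
EOQ = √(2DS/H) = √(2 × 53,520 × 68.5 / 2.34) ≈ 1770.15.
Cost at Q* = (D/Q*)S + (Q*/2)H = √(2DSH) ≈ €4,142.15.
Cost at Q = 450: (53,520/450)×68.5 + (450/2)×2.34 = €8,146.93 + €526.50 = €8,673.43.
Excess = €8,673.43 − €4,142.15 = €4,531.28.

Extra cost ≈ €4,531 per year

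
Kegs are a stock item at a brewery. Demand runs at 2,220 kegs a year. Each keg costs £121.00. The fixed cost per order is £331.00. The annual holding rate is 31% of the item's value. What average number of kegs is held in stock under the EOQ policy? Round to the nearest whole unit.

Average inventory ≈ 99 kegs

Holding cost H = 0.31 × £121.00 = £37.5100 per unit per year.
Q* = √(2DS/H) = √(2 × 2,220 × 331 / 37.51) ≈ 197.94.
Average inventory = Q*/2 ≈ 197.94 / 2 = 98.970.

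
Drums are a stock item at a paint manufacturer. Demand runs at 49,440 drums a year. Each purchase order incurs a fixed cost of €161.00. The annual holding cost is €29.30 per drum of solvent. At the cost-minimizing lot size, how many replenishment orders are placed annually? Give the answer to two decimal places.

N ≈ 67.07 orders per year

EOQ = √(2DS/H) = √(2 × 49,440 × 161 / 29.3) ≈ 737.11.
Orders per year = D / Q* = 49,440 / 737.11 ≈ 67.073.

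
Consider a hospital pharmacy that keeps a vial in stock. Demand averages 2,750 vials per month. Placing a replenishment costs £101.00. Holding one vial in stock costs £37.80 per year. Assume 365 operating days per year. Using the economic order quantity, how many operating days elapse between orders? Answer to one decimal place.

Annual demand D = 2,750 × 12 = 33,000.
EOQ = √(2DS/H) = √(2 × 33,000 × 101 / 37.8) ≈ 419.94.
Cycle time = Q*/D × 365 = 419.94 / 33,000 × 365 ≈ 4.645 days.

T ≈ 4.6 days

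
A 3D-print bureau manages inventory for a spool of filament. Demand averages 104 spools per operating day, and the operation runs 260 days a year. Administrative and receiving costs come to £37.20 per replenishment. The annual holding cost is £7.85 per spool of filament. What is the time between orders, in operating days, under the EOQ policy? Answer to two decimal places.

T ≈ 4.87 days

Annual demand D = 104 × 260 = 27,040.
Q* = √(2DS/H) = √(2 × 27,040 × 37.2 / 7.85) ≈ 506.24.
Cycle time = Q*/D × 260 = 506.24 / 27,040 × 260 ≈ 4.868 days.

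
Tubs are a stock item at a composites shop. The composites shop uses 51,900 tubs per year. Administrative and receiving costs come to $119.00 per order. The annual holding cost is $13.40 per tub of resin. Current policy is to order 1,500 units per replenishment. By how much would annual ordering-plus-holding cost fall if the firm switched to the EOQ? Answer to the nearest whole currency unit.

Extra cost ≈ $1,302 per year

EOQ = √(2DS/H) = √(2 × 51,900 × 119 / 13.4) ≈ 960.11.
Cost at Q* = (D/Q*)S + (Q*/2)H = √(2DSH) ≈ $12,865.44.
Cost at Q = 1,500: (51,900/1,500)×119 + (1,500/2)×13.4 = $4,117.40 + $10,050.00 = $14,167.40.
Excess = $14,167.40 − $12,865.44 = $1,301.96.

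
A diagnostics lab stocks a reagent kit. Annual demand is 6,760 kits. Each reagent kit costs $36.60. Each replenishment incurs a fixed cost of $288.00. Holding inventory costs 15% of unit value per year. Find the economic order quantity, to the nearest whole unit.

Holding cost H = 0.15 × $36.60 = $5.4900 per unit per year.
EOQ = √(2DS / H) = √(2 × 6,760 × 288 / 5.49).
= √(3,893,760 / 5.49) = √709,245.9016 ≈ 842.167.

Q* ≈ 842 kits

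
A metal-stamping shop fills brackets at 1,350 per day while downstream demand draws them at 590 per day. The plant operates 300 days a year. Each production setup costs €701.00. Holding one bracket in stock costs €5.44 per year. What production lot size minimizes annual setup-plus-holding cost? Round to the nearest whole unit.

Annual demand D = 590 × 300 = 177,000.
Production build-up factor (1 − d/p) = 1 − 590/1,350 = 0.5630.
Q* = √(2DS / (H(1 − d/p))) = √(2 × 177,000 × 701 / (5.44 × 0.5630)).
= √(248,154,000 / 3.0625) ≈ 9001.632.

Q* ≈ 9,002 brackets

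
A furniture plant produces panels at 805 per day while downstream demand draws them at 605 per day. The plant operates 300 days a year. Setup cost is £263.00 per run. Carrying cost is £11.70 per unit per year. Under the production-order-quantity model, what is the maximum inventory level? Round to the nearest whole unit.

Annual demand D = 605 × 300 = 181,500.
Production build-up factor (1 − d/p) = 1 − 605/805 = 0.2484.
Q* = √(2DS / (H(1 − d/p))) = √(2 × 181,500 × 263 / (11.7 × 0.2484)).
= √(95,469,000 / 2.9068) ≈ 5730.878.
Maximum inventory = Q*(1 − d/p) = 5730.878 × 0.2484 ≈ 1423.821.

I_max ≈ 1,424 panels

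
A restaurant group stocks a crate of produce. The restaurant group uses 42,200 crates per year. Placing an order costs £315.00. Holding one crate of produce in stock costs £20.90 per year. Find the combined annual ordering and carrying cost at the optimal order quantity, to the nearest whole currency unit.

TC* ≈ £23,572

EOQ = √(2DS/H) = √(2 × 42,200 × 315 / 20.9) ≈ 1127.86.
At the optimum the two cost components are equal, so total cost = 2·(Q*/2)H = Q*·H.
Minimum total = √(2DSH) = √(2 × 42,200 × 315 × 20.9) ≈ 23572.174.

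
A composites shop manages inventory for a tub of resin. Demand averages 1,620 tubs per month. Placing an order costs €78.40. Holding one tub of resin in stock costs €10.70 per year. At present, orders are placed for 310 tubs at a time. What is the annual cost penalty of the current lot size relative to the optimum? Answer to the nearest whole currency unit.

Annual demand D = 1,620 × 12 = 19,440.
EOQ = √(2DS/H) = √(2 × 19,440 × 78.4 / 10.7) ≈ 533.74.
Cost at Q* = (D/Q*)S + (Q*/2)H = √(2DSH) ≈ €5,711.01.
Cost at Q = 310: (19,440/310)×78.4 + (310/2)×10.7 = €4,916.44 + €1,658.50 = €6,574.94.
Excess = €6,574.94 − €5,711.01 = €863.93.

Extra cost ≈ €864 per year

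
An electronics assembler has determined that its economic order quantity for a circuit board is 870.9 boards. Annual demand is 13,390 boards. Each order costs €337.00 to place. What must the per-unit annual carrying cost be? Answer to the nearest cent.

H ≈ €11.90

Squaring Q* = √(2DS/H) gives Q*² = 2DS/H.
From Q* = √(2DS/H): H = 2DS / Q*² = 2 × 13,390 × 337 / 870.9² = 11.8988.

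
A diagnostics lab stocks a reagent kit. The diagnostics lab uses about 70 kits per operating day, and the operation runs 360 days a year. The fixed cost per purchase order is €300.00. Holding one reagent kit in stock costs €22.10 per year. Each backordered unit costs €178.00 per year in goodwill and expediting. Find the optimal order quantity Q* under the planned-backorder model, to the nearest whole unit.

Annual demand D = 70 × 360 = 25,200.
With planned backorders, Q* = √(2DS/H) · √((H+B)/B).
√(2DS/H) = √(2 × 25,200 × 300 / 22.1) = 827.141.
√((H+B)/B) = √((22.1+178)/178) = 1.0603.
Q* ≈ 876.987.

Q* ≈ 877 kits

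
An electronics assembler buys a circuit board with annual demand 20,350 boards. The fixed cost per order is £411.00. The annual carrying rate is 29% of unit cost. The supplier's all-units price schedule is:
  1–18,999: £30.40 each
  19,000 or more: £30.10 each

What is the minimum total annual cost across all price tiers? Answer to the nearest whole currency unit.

Holding cost per unit per year at price C is H = 0.29·C.
For each price level, check whether its EOQ is feasible; otherwise the best quantity at that price is the breakpoint.
EOQ at £30.40 = 1377.5 (feasible in tier 1): TC = 20,350×£30.40 + (20,350/1377.5)×411 + (1377.5/2)×0.29×£30.40 = £630,783.78.
EOQ at £30.10 = 1384.3 < 19000, so use break Q=19000: TC = 20,350×£30.10 + (20,350/19000.0)×411 + (19000.0/2)×0.29×£30.10 = £695,900.70.
Lowest total cost among the candidates is at Q = 1377.5.

TC* ≈ £630,784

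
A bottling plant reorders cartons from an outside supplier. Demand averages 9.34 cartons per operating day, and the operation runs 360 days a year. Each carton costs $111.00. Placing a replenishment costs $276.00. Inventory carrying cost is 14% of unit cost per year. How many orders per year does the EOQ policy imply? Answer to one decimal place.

Annual demand D = 9.34 × 360 = 3,362.4.
Holding cost H = 0.14 × $111.00 = $15.5400 per unit per year.
Q* = √(2DS/H) = √(2 × 3,362.4 × 276 / 15.54) ≈ 345.60.
Orders per year = D / Q* = 3,362.4 / 345.60 ≈ 9.729.

N ≈ 9.7 orders per year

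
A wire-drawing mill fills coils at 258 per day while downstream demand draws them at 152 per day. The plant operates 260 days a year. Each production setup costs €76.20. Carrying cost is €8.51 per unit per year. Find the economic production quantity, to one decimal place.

Q* ≈ 1,312.5 coils

Annual demand D = 152 × 260 = 39,520.
Production build-up factor (1 − d/p) = 1 − 152/258 = 0.4109.
Q* = √(2DS / (H(1 − d/p))) = √(2 × 39,520 × 76.2 / (8.51 × 0.4109)).
= √(6,022,848 / 3.4964) ≈ 1312.481.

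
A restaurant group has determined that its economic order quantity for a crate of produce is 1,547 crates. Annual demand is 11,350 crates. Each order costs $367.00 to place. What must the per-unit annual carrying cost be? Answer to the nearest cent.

The basic EOQ model gives Q* = √(2DS/H); rearrange for the unknown.
From Q* = √(2DS/H): H = 2DS / Q*² = 2 × 11,350 × 367 / 1,547² = 3.4811.

H ≈ $3.48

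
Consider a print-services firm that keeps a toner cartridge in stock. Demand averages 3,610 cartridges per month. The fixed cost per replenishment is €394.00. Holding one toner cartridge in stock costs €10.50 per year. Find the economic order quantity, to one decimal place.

Annual demand D = 3,610 × 12 = 43,320.
EOQ = √(2DS / H) = √(2 × 43,320 × 394 / 10.5).
= √(34,136,160 / 10.5) = √3,251,062.8571 ≈ 1803.070.

Q* ≈ 1,803.1 cartridges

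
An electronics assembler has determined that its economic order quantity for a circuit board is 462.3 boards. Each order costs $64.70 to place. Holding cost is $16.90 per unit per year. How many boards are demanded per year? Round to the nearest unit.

Squaring Q* = √(2DS/H) gives Q*² = 2DS/H.
From Q* = √(2DS/H): D = Q*²H / (2S) = 462.3² × 16.9 / (2 × 64.7) = 27912.595.

D ≈ 27,913 boards per year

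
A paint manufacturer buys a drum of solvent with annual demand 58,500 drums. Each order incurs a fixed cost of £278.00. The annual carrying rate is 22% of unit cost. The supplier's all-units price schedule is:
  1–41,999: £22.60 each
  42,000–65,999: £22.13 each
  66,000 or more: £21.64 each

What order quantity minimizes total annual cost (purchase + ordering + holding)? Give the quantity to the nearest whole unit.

Q* ≈ 2,558 drums

Holding cost per unit per year at price C is H = 0.22·C.
For each price level, check whether its EOQ is feasible; otherwise the best quantity at that price is the breakpoint.
EOQ at £22.60 = 2557.7 (feasible in tier 1): TC = 58,500×£22.60 + (58,500/2557.7)×278 + (2557.7/2)×0.22×£22.60 = £1,334,816.89.
EOQ at £22.13 = 2584.7 < 42000, so use break Q=42000: TC = 58,500×£22.13 + (58,500/42000.0)×278 + (42000.0/2)×0.22×£22.13 = £1,397,232.81.
EOQ at £21.64 = 2613.8 < 66000, so use break Q=66000: TC = 58,500×£21.64 + (58,500/66000.0)×278 + (66000.0/2)×0.22×£21.64 = £1,423,292.81.
Lowest total cost is £1,334,816.89 at Q = 2557.7.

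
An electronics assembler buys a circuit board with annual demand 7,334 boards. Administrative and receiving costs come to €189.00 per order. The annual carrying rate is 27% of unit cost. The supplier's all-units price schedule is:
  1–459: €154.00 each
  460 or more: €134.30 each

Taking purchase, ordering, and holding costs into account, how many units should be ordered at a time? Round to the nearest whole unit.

Holding cost per unit per year at price C is H = 0.27·C.
Candidates are each tier's EOQ (if it falls in that tier) and each price-break quantity.
EOQ at €154.00 = 258.2 (feasible in tier 1): TC = 7,334×€154.00 + (7,334/258.2)×189 + (258.2/2)×0.27×€154.00 = €1,140,172.40.
EOQ at €134.30 = 276.5 < 460, so use break Q=460: TC = 7,334×€134.30 + (7,334/460.0)×189 + (460.0/2)×0.27×€134.30 = €996,309.55.
Lowest total cost is €996,309.55 at Q = 460.0.

Q* ≈ 460 boards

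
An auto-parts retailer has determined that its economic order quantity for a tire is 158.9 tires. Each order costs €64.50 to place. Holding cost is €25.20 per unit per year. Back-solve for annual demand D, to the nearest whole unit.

The basic EOQ model gives Q* = √(2DS/H); rearrange for the unknown.
From Q* = √(2DS/H): D = Q*²H / (2S) = 158.9² × 25.2 / (2 × 64.5) = 4932.404.

D ≈ 4,932 tires per year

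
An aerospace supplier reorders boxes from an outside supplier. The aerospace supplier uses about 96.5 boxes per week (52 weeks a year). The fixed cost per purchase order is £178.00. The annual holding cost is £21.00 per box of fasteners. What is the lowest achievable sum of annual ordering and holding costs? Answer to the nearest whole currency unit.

TC* ≈ £6,125

Annual demand D = 96.5 × 52 = 5,018.
EOQ = √(2DS/H) = √(2 × 5,018 × 178 / 21) ≈ 291.66.
At the optimum the two cost components are equal, so total cost = 2·(Q*/2)H = Q*·H.
Minimum total = √(2DSH) = √(2 × 5,018 × 178 × 21) ≈ 6124.914.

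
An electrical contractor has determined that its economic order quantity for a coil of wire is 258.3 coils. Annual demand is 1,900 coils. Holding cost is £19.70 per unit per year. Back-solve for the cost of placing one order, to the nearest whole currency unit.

S ≈ £346

Squaring Q* = √(2DS/H) gives Q*² = 2DS/H.
From Q* = √(2DS/H): S = Q*²H / (2D) = 258.3² × 19.7 / (2 × 1,900) = 345.8848.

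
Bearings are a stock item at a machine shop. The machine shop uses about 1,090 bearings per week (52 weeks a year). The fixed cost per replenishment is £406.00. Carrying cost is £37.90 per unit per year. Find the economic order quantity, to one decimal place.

Annual demand D = 1,090 × 52 = 56,680.
EOQ = √(2DS / H) = √(2 × 56,680 × 406 / 37.9).
= √(46,024,160 / 37.9) = √1,214,357.7836 ≈ 1101.979.

Q* ≈ 1,102.0 bearings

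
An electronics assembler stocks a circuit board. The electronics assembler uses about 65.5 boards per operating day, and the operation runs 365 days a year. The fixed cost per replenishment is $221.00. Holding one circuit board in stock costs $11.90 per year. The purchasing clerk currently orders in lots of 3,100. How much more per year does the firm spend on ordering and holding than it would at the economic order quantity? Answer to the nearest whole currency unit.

Extra cost ≈ $8,936 per year

Annual demand D = 65.5 × 365 = 23,907.5.
EOQ = √(2DS/H) = √(2 × 23,907.5 × 221 / 11.9) ≈ 942.33.
Cost at Q* = (D/Q*)S + (Q*/2)H = √(2DSH) ≈ $11,213.77.
Cost at Q = 3,100: (23,907.5/3,100)×221 + (3,100/2)×11.9 = $1,704.37 + $18,445.00 = $20,149.37.
Excess = $20,149.37 − $11,213.77 = $8,935.60.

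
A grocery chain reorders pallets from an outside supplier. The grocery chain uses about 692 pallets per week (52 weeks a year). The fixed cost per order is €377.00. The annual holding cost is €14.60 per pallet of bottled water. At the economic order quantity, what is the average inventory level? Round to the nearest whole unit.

Average inventory ≈ 682 pallets

Annual demand D = 692 × 52 = 35,984.
The optimal lot size = √(2DS/H) = √(2 × 35,984 × 377 / 14.6) ≈ 1363.21.
Average inventory = Q*/2 ≈ 1363.21 / 2 = 681.607.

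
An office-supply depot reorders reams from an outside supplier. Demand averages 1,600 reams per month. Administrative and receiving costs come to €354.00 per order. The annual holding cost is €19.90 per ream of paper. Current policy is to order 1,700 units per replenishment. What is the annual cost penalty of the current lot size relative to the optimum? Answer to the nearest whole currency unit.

Extra cost ≈ €4,466 per year

Annual demand D = 1,600 × 12 = 19,200.
EOQ = √(2DS/H) = √(2 × 19,200 × 354 / 19.9) ≈ 826.50.
Cost at Q* = (D/Q*)S + (Q*/2)H = √(2DSH) ≈ €16,447.27.
Cost at Q = 1,700: (19,200/1,700)×354 + (1,700/2)×19.9 = €3,998.12 + €16,915.00 = €20,913.12.
Excess = €20,913.12 − €16,447.27 = €4,465.85.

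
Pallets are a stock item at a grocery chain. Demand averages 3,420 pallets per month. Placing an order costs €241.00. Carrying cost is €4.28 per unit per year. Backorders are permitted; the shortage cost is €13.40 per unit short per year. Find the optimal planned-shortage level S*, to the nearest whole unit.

Annual demand D = 3,420 × 12 = 41,040.
With planned backorders, Q* = √(2DS/H) · √((H+B)/B).
√(2DS/H) = √(2 × 41,040 × 241 / 4.28) = 2149.836.
√((H+B)/B) = √((4.28+13.4)/13.4) = 1.1487.
Q* ≈ 2469.415.
S* = Q* · H/(H+B) = 2469.415 × 4.28/17.68 ≈ 597.800.

S* ≈ 598 pallets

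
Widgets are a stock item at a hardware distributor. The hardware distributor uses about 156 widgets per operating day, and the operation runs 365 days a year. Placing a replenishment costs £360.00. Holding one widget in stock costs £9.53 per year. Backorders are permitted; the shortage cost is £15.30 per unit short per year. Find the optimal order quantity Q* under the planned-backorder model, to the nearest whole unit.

Q* ≈ 2,642 widgets

Annual demand D = 156 × 365 = 56,940.
With planned backorders, Q* = √(2DS/H) · √((H+B)/B).
√(2DS/H) = √(2 × 56,940 × 360 / 9.53) = 2074.094.
√((H+B)/B) = √((9.53+15.3)/15.3) = 1.2739.
Q* ≈ 2642.233.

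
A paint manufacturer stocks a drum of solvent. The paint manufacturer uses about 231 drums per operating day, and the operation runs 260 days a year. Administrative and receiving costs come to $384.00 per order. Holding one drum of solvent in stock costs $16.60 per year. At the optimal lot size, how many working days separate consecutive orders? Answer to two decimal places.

Annual demand D = 231 × 260 = 60,060.
EOQ = √(2DS/H) = √(2 × 60,060 × 384 / 16.6) ≈ 1666.94.
Cycle time = Q*/D × 260 = 1666.94 / 60,060 × 260 ≈ 7.216 days.

T ≈ 7.22 days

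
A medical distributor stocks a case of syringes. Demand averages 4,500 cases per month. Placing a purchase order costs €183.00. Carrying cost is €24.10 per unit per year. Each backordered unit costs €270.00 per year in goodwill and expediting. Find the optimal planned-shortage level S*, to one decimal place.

S* ≈ 77.4 cases

Annual demand D = 4,500 × 12 = 54,000.
With planned backorders, Q* = √(2DS/H) · √((H+B)/B).
√(2DS/H) = √(2 × 54,000 × 183 / 24.1) = 905.584.
√((H+B)/B) = √((24.1+270)/270) = 1.0437.
Q* ≈ 945.136.
S* = Q* · H/(H+B) = 945.136 × 24.1/294.1 ≈ 77.449.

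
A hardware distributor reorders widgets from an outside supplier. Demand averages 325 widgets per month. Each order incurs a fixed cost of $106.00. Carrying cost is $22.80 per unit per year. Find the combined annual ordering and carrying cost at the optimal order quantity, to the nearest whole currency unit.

TC* ≈ $4,342

Annual demand D = 325 × 12 = 3,900.
The optimal lot size = √(2DS/H) = √(2 × 3,900 × 106 / 22.8) ≈ 190.43.
At Q*, ordering cost (D/Q*)S equals holding cost (Q*/2)H, each = √(DSH/2).
Minimum total = √(2DSH) = √(2 × 3,900 × 106 × 22.8) ≈ 4341.778.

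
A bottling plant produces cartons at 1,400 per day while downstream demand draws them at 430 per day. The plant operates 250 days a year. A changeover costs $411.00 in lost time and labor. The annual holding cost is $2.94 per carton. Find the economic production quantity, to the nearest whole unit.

Q* ≈ 6,586 cartons

Annual demand D = 430 × 250 = 107,500.
Production build-up factor (1 − d/p) = 1 − 430/1,400 = 0.6929.
Q* = √(2DS / (H(1 − d/p))) = √(2 × 107,500 × 411 / (2.94 × 0.6929)).
= √(88,365,000 / 2.037) ≈ 6586.347.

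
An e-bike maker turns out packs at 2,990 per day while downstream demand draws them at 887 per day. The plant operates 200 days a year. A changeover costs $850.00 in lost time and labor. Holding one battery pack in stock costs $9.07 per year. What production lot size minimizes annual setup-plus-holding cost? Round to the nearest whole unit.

Q* ≈ 6,876 packs

Annual demand D = 887 × 200 = 177,400.
Production build-up factor (1 − d/p) = 1 − 887/2,990 = 0.7033.
Q* = √(2DS / (H(1 − d/p))) = √(2 × 177,400 × 850 / (9.07 × 0.7033)).
= √(301,580,000 / 6.3793) ≈ 6875.647.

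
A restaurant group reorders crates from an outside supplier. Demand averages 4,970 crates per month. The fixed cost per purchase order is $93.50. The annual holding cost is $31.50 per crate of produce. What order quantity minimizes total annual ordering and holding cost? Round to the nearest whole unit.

Annual demand D = 4,970 × 12 = 59,640.
EOQ = √(2DS / H) = √(2 × 59,640 × 93.5 / 31.5).
= √(11,152,680 / 31.5) = √354,053.3333 ≈ 595.024.

Q* ≈ 595 crates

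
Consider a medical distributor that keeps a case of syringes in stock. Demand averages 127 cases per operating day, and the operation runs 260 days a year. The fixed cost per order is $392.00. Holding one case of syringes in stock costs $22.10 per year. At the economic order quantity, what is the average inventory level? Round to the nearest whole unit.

Average inventory ≈ 541 cases

Annual demand D = 127 × 260 = 33,020.
Q* = √(2DS/H) = √(2 × 33,020 × 392 / 22.1) ≈ 1082.31.
Average inventory = Q*/2 ≈ 1082.31 / 2 = 541.153.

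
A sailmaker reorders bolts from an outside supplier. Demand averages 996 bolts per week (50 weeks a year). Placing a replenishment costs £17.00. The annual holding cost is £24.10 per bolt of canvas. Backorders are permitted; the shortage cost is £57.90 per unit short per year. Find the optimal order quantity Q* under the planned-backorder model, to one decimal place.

Annual demand D = 996 × 50 = 49,800.
With planned backorders, Q* = √(2DS/H) · √((H+B)/B).
√(2DS/H) = √(2 × 49,800 × 17 / 24.1) = 265.061.
√((H+B)/B) = √((24.1+57.9)/57.9) = 1.1901.
Q* ≈ 315.437.

Q* ≈ 315.4 bolts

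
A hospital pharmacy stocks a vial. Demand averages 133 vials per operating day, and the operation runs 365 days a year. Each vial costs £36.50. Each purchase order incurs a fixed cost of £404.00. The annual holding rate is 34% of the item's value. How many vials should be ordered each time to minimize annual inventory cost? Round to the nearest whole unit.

Q* ≈ 1,778 vials

Annual demand D = 133 × 365 = 48,545.
Holding cost H = 0.34 × £36.50 = £12.4100 per unit per year.
EOQ = √(2DS / H) = √(2 × 48,545 × 404 / 12.41).
= √(39,224,360 / 12.41) = √3,160,705.8824 ≈ 1777.837.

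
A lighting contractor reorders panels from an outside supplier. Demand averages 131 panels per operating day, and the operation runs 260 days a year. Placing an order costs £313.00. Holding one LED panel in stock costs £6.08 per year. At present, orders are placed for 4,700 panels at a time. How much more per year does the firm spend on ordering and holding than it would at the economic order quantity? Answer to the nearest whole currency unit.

Annual demand D = 131 × 260 = 34,060.
EOQ = √(2DS/H) = √(2 × 34,060 × 313 / 6.08) ≈ 1872.65.
Cost at Q* = (D/Q*)S + (Q*/2)H = √(2DSH) ≈ £11,385.74.
Cost at Q = 4,700: (34,060/4,700)×313 + (4,700/2)×6.08 = £2,268.25 + £14,288.00 = £16,556.25.
Excess = £16,556.25 − £11,385.74 = £5,170.51.

Extra cost ≈ £5,171 per year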